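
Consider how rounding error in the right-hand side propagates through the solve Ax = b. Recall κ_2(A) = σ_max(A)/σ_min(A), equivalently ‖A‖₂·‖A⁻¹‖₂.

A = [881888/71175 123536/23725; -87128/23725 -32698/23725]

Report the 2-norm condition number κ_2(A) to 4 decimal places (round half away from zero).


95.8125

AᵀA = [1353676864/8105409 187986640/2701803; 187986640/2701803 26128484/900601]; tr = 9401380/47961, det = 200704/47961
char-poly roots: 196 and 1024/47961
κ = σ_max/σ_min = 14/(32/219) = 95.8125


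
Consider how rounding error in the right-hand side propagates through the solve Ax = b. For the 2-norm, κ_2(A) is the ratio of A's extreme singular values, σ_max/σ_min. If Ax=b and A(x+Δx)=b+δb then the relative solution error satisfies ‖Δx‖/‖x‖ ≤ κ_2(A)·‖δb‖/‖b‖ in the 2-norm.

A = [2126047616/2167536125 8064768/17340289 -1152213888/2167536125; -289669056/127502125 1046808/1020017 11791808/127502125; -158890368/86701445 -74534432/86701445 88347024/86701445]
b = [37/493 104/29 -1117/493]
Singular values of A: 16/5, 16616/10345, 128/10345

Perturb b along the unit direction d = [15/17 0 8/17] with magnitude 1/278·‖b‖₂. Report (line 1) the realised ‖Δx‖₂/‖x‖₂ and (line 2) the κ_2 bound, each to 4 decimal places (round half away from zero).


0.0153
0.9303

from the listed singular values, σ₁ = 16/5, σ_n = 128/10345
κ = σ_max/σ_min = (16/5)/(128/10345) = 258.6250
worst-case relative error ≤ 258.6250 × 1/278 = 0.9303
solve Ax = b  →  x = [-20.5955 -35.8357 -69.4971]
2-norm of b is 4.2426; of x, 80.8593
Δx = A⁻¹·δb where δb = 1/278·4.2426·d; ‖Δx‖ = 1.2334
realised ‖Δx‖/‖x‖ = 0.0153
tightness: 0.0153 against a bound of 0.9303 (unrounded ratio ≈ 0.0164)


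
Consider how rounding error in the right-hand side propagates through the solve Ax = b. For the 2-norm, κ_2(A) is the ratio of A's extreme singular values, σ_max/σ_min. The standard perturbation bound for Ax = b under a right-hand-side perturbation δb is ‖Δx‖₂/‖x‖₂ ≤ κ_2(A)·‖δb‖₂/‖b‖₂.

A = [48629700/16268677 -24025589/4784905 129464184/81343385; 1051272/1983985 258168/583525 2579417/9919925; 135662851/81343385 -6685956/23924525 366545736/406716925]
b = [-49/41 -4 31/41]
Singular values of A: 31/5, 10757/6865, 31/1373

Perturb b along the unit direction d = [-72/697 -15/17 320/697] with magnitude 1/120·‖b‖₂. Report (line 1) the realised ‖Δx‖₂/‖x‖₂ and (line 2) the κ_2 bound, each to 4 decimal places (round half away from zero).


0.0088
2.2883

from the listed singular values, σ₁ = 31/5, σ_n = 31/1373
κ_2(A) = (31/5) / (31/1373) = 274.6000
perturbation bound = 274.6000·1/120 = 2.2883
solve Ax = b  →  x = [-83.9059 -0.2539 156.0330]
2-norm of b is 4.2426; of x, 177.1625
Δx = A⁻¹·δb where δb = 1/120·4.2426·d; ‖Δx‖ = 1.5659
relative error = 0.0088
tightness: 0.0088 against a bound of 2.2883 (unrounded ratio ≈ 0.0039)


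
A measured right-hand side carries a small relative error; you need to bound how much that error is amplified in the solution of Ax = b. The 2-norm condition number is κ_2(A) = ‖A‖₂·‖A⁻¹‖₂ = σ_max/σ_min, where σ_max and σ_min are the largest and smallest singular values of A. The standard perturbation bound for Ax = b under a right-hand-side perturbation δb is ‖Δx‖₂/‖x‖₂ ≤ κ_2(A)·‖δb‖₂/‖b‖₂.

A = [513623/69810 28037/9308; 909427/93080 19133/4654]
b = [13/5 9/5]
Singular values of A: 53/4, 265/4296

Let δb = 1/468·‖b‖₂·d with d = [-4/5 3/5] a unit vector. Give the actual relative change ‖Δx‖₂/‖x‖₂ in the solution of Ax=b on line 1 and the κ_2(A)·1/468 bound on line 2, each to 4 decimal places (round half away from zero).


σ_max = 53/4, σ_min = 265/4296
condition number: (53/4) ÷ (265/4296) = 214.8000
bound on ‖Δx‖/‖x‖: κ·ε = 214.8000·1/468 = 0.4590
solve Ax = b  →  x = [6.4441 -14.8772]
‖b‖ = 3.1623, ‖x‖ = 16.2129
Δx = A⁻¹·δb where δb = 1/468·3.1623·d; ‖Δx‖ = 0.1095
realised ‖Δx‖/‖x‖ = 0.0068
realised/bound (from unrounded values) ≈ 0.0147

0.0068
0.4590


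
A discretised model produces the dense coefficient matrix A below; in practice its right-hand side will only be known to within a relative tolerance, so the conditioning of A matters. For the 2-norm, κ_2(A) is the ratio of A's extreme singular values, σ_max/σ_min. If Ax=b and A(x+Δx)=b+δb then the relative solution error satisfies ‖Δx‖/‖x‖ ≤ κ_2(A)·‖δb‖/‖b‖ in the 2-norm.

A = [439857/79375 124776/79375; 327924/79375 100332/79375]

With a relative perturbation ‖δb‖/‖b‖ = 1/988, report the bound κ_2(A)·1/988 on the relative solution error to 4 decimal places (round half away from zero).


AᵀA = [12040333209/252015625 3511394712/252015625; 3511394712/252015625 1025422416/252015625]; tr = 20905209/403225, det = 104976/403225
eigenvalues of AᵀA: λ = (tr ± √(tr²−4·det))/2 = 1296/25, 81/16129
σ_max=√(1296/25)=(36/5), σ_min=√(81/16129)=(9/127) → κ = 101.6000
worst-case relative error ≤ 101.6000 × 1/988 = 0.1028

0.1028


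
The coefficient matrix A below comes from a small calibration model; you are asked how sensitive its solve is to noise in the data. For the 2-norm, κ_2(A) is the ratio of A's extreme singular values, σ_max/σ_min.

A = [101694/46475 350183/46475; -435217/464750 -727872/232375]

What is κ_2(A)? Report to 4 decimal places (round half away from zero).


357.5000

AᵀA = [7240123081/1278062500 6205200498/319515625; 6205200498/319515625 21275153761/319515625]; tr = 147745181/2044900, det = 83521/2044900
λ_max, λ_min = (147745181/2044900 ± √21827955340351161/4181616010000)/2 = 289/4, 289/511225
κ = σ_max/σ_min = (17/2)/(17/715) = 357.5000


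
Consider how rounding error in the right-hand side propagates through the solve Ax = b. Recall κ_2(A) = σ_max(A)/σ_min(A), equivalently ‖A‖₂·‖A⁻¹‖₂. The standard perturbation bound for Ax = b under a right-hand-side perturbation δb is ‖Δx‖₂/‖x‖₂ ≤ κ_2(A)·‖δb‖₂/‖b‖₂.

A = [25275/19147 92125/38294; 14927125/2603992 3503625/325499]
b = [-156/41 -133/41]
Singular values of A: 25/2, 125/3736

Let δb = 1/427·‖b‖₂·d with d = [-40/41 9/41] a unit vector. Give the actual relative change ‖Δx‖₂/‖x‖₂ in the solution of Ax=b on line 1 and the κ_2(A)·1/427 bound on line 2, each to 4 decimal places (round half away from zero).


0.0039
0.8749

largest singular value 25/2, smallest 125/3736
κ = σ_max/σ_min = (25/2)/(125/3736) = 373.6000
perturbation bound = 373.6000·1/427 = 0.8749
solve Ax = b  →  x = [-79.2659 41.9125]
2-norm of b is 5.0000; of x, 89.6646
δb = ε·‖b‖·d = [-0.0114 0.0026]; solving A·Δx = δb gives ‖Δx‖ = 0.3500
realised ‖Δx‖/‖x‖ = 0.0039
realised/bound (from unrounded values) ≈ 0.0045


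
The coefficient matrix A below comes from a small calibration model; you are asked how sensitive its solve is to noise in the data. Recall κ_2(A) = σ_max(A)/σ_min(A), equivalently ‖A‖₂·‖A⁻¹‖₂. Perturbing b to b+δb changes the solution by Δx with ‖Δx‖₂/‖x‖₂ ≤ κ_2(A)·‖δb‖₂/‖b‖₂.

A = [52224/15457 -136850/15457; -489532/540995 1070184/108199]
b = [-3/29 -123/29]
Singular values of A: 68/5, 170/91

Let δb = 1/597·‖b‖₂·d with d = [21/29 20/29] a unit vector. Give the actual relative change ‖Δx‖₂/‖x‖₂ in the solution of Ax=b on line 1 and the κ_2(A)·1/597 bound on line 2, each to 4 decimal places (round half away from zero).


from the listed singular values, σ₁ = 68/5, σ_n = 170/91
κ_2(A) = (68/5) / (170/91) = 7.2800
worst-case relative error ≤ 7.2800 × 1/597 = 0.0122
solve Ax = b  →  x = [-1.5183 -0.5677]
2-norm of b is 4.2426; of x, 1.6210
re-solving with b+δb shifts x by Δx of norm 0.0038
dividing the unrounded norms, ‖Δx‖/‖x‖ = 0.0023
so the bound overstates the realised error by a factor of ≈ 5.1961 (computed from the unrounded values)

0.0023
0.0122


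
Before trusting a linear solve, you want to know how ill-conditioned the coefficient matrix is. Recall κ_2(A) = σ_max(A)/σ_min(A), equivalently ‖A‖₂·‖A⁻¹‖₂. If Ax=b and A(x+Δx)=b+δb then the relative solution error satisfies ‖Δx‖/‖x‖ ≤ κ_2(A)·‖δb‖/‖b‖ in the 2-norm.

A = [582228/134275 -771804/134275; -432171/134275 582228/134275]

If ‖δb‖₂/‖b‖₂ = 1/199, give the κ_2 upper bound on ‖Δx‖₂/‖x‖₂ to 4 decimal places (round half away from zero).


1.3495

M = AᵀA = [21030448689/721191025 -28039518252/721191025; -28039518252/721191025 37386834336/721191025]. tr(M)=2336691321/28847641, det(M)=2624400/28847641
solving λ² − 2336691321/28847641·λ + 2624400/28847641 = 0 gives λ = 81, 32400/28847641
κ_2(A) = √(λ_max/λ_min) = √(81 / (32400/28847641)) = 268.5500
worst-case relative error ≤ 268.5500 × 1/199 = 1.3495


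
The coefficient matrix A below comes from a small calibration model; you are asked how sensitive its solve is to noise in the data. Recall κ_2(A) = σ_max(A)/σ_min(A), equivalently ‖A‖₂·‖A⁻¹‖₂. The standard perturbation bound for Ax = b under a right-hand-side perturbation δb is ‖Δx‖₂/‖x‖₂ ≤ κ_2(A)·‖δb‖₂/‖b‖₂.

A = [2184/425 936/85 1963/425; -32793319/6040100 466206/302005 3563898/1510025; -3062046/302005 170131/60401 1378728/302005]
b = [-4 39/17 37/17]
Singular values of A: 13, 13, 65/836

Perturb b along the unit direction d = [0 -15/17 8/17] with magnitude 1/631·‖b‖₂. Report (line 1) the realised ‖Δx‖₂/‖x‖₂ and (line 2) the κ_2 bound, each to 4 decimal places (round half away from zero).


0.0081
0.2650

largest singular value 13, smallest 65/836
κ_2(A) = 13 / (65/836) = 167.2000
perturbation bound = 167.2000·1/631 = 0.2650
solve Ax = b  →  x = [-3.5033 5.8489 -10.9126]
‖b‖ = 5.0990, ‖x‖ = 12.8673
δb = ε·‖b‖·d = [0.0000 -0.0071 0.0038]; solving A·Δx = δb gives ‖Δx‖ = 0.1039
realised ‖Δx‖/‖x‖ = 0.0081
so the bound overstates the realised error by a factor of ≈ 32.8053 (computed from the unrounded values)


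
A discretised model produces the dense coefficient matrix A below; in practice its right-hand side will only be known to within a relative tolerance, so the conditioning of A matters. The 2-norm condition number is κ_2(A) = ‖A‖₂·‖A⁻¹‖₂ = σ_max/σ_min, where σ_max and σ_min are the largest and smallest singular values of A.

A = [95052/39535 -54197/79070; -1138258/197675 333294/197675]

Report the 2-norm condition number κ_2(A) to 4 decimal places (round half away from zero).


395.3500

AᵀA = [1521503342164/39075405625 -443768727402/39075405625; -443768727402/39075405625 517772431969/156301622500]; tr = 10566057281/250082596, det = 714025/62520649
solving λ² − 10566057281/250082596·λ + 714025/62520649 = 0 gives λ = 169/4, 16900/62520649
so κ_2 = √((169/4) / (16900/62520649)) = 395.3500


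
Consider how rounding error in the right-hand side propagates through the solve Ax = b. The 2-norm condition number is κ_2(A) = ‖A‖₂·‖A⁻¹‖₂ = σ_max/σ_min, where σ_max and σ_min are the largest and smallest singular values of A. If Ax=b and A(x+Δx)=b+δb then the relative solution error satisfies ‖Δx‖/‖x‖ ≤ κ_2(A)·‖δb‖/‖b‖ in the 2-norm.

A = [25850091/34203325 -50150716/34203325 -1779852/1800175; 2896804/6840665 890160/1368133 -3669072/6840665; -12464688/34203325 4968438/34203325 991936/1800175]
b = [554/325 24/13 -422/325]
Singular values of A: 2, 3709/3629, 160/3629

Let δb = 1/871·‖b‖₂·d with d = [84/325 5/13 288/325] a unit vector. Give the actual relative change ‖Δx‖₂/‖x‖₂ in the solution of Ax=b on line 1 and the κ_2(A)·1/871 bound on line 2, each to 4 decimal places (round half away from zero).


largest singular value 2, smallest 160/3629
condition number: 2 ÷ (160/3629) = 45.3625
bound on ‖Δx‖/‖x‖: κ·ε = 45.3625·1/871 = 0.0521
solve Ax = b  →  x = [1.2640 0.6254 -1.6854]
‖b‖₂ = 2.8284 and ‖x‖₂ = 2.1976
with δb = [0.0008 0.0012 0.0029], A·Δx = δb → ‖Δx‖ = 0.0737
dividing the unrounded norms, ‖Δx‖/‖x‖ = 0.0335
tightness: 0.0335 against a bound of 0.0521 (unrounded ratio ≈ 0.6435)

0.0335
0.0521


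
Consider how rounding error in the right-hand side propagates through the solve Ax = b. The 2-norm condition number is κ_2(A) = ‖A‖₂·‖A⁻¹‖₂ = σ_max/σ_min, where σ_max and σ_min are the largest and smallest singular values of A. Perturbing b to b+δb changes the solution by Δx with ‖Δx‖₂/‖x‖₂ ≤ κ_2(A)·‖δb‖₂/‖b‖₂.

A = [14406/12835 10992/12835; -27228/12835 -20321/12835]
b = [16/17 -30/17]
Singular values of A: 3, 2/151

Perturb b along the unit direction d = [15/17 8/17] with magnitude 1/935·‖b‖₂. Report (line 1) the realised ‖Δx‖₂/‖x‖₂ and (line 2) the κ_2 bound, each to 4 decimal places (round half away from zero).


largest singular value 3, smallest 2/151
condition number: 3 ÷ (2/151) = 226.5000
perturbation bound = 226.5000·1/935 = 0.2422
solve Ax = b  →  x = [0.5333 0.4000]
2-norm of b is 2.0000; of x, 0.6667
Δx = A⁻¹·δb where δb = 1/935·2.0000·d; ‖Δx‖ = 0.1615
relative error = 0.2422
tightness: 0.2422 against a bound of 0.2422; the bound is attained (ratio 1)

0.2422
0.2422


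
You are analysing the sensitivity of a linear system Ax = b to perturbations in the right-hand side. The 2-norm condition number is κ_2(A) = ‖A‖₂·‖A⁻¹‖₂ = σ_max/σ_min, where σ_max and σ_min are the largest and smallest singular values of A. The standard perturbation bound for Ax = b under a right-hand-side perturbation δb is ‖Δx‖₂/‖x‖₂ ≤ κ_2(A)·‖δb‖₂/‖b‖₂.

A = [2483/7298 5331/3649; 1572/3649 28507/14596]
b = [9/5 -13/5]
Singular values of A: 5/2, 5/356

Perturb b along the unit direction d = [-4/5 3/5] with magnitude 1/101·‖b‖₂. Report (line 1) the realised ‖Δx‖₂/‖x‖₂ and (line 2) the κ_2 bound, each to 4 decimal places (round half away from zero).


0.0104
1.7624

σ_max = 5/2, σ_min = 5/356
condition number: (5/2) ÷ (5/356) = 178.0000
worst-case relative error ≤ 178.0000 × 1/101 = 1.7624
solve Ax = b  →  x = [208.3024 -47.2780]
2-norm of b is 3.1623; of x, 213.6004
δb = ε·‖b‖·d = [-0.0250 0.0188]; solving A·Δx = δb gives ‖Δx‖ = 2.2292
relative error = 0.0104
realised/bound (from unrounded values) ≈ 0.0059


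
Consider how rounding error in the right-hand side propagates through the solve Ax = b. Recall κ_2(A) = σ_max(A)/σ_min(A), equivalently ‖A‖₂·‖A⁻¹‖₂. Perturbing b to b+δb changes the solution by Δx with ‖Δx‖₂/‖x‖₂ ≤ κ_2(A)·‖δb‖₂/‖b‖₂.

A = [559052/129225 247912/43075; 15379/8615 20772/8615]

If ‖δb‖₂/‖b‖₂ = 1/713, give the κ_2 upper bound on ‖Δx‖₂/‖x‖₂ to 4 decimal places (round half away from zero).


AᵀA = [365754707929/16699100625 162554643524/5566366875; 162554643524/5566366875 72247259344/1855455625]; tr = 40639201681/667964025, det = 1827904/74218225
eigenvalues of AᵀA: λ = (tr ± √(tr²−4·det))/2 = 1521/25, 10816/26718561
κ = σ_max/σ_min = (39/5)/(104/5169) = 387.6750
κ_2(A)·‖δb‖/‖b‖ = 0.5437

0.5437


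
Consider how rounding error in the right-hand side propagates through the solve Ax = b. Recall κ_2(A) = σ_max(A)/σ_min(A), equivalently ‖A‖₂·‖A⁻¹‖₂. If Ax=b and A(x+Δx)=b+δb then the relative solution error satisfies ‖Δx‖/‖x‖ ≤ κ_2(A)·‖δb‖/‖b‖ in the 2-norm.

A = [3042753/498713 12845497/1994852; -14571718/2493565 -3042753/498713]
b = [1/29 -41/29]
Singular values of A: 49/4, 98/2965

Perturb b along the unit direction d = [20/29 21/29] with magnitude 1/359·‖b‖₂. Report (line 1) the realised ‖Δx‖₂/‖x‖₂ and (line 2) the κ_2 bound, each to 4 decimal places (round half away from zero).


0.0039
1.0324

from the listed singular values, σ₁ = 49/4, σ_n = 98/2965
κ_2(A) = (49/4) / (98/2965) = 370.6250
perturbation bound = 370.6250·1/359 = 1.0324
solve Ax = b  →  x = [21.9652 -20.8065]
‖b‖₂ = 1.4142 and ‖x‖₂ = 30.2552
with δb = [0.0027 0.0029], A·Δx = δb → ‖Δx‖ = 0.1192
realised ‖Δx‖/‖x‖ = 0.0039
so the bound overstates the realised error by a factor of ≈ 262.0724 (computed from the unrounded values)


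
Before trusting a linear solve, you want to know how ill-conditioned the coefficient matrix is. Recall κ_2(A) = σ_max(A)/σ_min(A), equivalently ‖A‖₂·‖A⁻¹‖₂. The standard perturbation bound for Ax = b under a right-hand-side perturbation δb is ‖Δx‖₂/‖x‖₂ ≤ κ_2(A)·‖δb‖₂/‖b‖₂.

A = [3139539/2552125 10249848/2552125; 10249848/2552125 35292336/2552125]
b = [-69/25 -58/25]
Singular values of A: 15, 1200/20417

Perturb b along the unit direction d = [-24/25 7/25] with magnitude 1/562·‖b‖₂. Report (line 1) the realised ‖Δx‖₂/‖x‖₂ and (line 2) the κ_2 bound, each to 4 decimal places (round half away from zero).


0.0032
0.4541

largest singular value 15, smallest 1200/20417
κ_2(A) = 15 / (1200/20417) = 255.2125
worst-case relative error ≤ 255.2125 × 1/562 = 0.4541
solve Ax = b  →  x = [-32.7232 9.3359]
‖b‖₂ = 3.6056 and ‖x‖₂ = 34.0289
re-solving with b+δb shifts x by Δx of norm 0.1092
realised ‖Δx‖/‖x‖ = 0.0032
so the bound overstates the realised error by a factor of ≈ 141.5689 (computed from the unrounded values)


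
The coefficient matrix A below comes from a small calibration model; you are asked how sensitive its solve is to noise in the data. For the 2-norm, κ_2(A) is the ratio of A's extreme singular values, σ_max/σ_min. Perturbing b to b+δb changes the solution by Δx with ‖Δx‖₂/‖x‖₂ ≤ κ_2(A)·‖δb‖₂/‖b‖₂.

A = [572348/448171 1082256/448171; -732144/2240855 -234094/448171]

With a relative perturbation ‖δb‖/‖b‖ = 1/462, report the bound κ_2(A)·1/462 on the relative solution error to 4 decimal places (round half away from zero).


M = AᵀA = [5190714256/2987169025 1944393696/597433805; 1944393696/597433805 729374212/119486761]. tr(M)=81055604/10336225, det(M)=153664/10336225
λ_max, λ_min = (81055604/10336225 ± √6563657717091216/106837547250625)/2 = 196/25, 784/413449
σ_max=√(196/25)=(14/5), σ_min=√(784/413449)=(28/643) → κ = 64.3000
κ_2(A)·‖δb‖/‖b‖ = 0.1392

0.1392


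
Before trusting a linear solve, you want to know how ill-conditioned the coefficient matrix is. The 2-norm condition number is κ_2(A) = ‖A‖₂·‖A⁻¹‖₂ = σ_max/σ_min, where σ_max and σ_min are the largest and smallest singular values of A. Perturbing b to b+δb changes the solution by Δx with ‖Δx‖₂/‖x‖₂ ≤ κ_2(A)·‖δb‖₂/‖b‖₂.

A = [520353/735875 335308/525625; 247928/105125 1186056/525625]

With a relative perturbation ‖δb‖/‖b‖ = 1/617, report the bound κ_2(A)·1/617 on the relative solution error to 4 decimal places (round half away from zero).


0.2056

form AᵀA = [5252341777/866419225 3572598348/618870875; 3572598348/618870875 2430656464/442050625] with trace 297753521/25755625 and determinant 5345344/643890625
λ_max, λ_min = (297753521/25755625 ± √88635131639807841/663352219140625)/2 = 289/25, 18496/25755625
κ_2(A) = √(λ_max/λ_min) = √((289/25) / (18496/25755625)) = 126.8750
bound on ‖Δx‖/‖x‖: κ·ε = 126.8750·1/617 = 0.2056


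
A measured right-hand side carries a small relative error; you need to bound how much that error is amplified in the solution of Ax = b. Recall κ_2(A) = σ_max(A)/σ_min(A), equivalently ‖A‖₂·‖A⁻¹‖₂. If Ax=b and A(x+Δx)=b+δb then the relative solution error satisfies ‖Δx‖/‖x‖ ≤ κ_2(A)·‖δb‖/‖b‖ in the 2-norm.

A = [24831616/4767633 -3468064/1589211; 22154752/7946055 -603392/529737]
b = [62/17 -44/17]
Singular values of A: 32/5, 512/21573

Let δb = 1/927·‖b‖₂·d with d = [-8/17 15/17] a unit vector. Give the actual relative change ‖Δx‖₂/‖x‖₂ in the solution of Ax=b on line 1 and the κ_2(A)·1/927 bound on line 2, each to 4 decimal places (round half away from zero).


0.0012
0.2909

from the listed singular values, σ₁ = 32/5, σ_n = 512/21573
condition number: (32/5) ÷ (512/21573) = 269.6625
κ_2(A)·‖δb‖/‖b‖ = 0.2909
solve Ax = b  →  x = [-64.5343 -155.6947]
‖b‖ = 4.4721, ‖x‖ = 168.5394
δb = ε·‖b‖·d = [-0.0023 0.0043]; solving A·Δx = δb gives ‖Δx‖ = 0.2033
realised ‖Δx‖/‖x‖ = 0.0012
so the bound overstates the realised error by a factor of ≈ 241.1939 (computed from the unrounded values)


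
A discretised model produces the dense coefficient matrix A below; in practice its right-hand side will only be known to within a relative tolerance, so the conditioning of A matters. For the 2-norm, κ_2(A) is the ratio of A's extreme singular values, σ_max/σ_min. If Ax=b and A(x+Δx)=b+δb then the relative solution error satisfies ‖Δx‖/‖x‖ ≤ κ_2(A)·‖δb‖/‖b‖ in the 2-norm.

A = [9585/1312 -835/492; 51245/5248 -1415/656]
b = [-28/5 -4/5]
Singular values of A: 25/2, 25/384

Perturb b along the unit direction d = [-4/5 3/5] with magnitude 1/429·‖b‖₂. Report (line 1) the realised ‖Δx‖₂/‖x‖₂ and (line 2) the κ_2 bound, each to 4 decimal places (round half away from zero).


σ_max = 25/2, σ_min = 25/384
κ = σ_max/σ_min = (25/2)/(25/384) = 192.0000
κ_2(A)·‖δb‖/‖b‖ = 0.4476
solve Ax = b  →  x = [13.1746 60.0117]
2-norm of b is 5.6569; of x, 61.4408
δb = ε·‖b‖·d = [-0.0105 0.0079]; solving A·Δx = δb gives ‖Δx‖ = 0.2025
realised ‖Δx‖/‖x‖ = 0.0033
tightness: 0.0033 against a bound of 0.4476 (unrounded ratio ≈ 0.0074)

0.0033
0.4476


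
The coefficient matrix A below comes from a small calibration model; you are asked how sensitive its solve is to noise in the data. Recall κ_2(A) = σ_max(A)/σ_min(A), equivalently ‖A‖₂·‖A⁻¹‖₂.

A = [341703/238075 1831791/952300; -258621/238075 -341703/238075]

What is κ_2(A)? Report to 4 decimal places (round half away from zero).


304.7360

M = AᵀA = [7345830474/2267188225 39176590653/9068752900; 39176590653/9068752900 208945332441/36275011600]. tr(M)=13059144801/1451000464, det(M)=1265625/1451000464
λ_max, λ_min = (13059144801/1451000464 ± √170533917243636329601/2105402346528215296)/2 = 9, 140625/1451000464
κ_2(A) = √(λ_max/λ_min) = √(9 / (140625/1451000464)) = 304.7360


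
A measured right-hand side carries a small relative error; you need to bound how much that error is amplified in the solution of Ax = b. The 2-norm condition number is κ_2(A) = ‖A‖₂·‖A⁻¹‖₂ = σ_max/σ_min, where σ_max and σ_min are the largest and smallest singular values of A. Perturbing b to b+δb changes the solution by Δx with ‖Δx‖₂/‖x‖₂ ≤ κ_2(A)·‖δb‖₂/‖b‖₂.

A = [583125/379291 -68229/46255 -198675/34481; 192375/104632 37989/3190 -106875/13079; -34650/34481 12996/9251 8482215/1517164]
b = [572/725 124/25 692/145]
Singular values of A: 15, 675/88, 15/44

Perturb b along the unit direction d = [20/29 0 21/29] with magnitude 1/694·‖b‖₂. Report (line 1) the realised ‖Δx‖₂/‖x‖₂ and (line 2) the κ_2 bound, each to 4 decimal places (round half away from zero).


largest singular value 15, smallest 15/44
condition number: 15 ÷ (15/44) = 44.0000
perturbation bound = 44.0000·1/694 = 0.0634
solve Ax = b  →  x = [11.4046 0.5527 2.7646]
2-norm of b is 6.9282; of x, 11.7479
δb = ε·‖b‖·d = [0.0069 0.0000 0.0072]; solving A·Δx = δb gives ‖Δx‖ = 0.0293
realised ‖Δx‖/‖x‖ = 0.0025
tightness: 0.0025 against a bound of 0.0634 (unrounded ratio ≈ 0.0393)

0.0025
0.0634


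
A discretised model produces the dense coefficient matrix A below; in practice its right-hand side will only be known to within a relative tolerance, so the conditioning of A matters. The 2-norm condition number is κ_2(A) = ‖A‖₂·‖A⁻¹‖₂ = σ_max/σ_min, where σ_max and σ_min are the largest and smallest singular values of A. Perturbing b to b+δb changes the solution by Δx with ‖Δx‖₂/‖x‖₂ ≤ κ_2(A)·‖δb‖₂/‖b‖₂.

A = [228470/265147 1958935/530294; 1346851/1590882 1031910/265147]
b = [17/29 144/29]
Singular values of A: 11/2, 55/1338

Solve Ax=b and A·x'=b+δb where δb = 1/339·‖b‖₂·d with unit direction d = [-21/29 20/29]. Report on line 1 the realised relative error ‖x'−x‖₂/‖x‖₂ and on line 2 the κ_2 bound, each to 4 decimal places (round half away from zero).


0.0049
0.3947

largest singular value 11/2, smallest 55/1338
κ_2(A) = (11/2) / (55/1338) = 133.8000
bound on ‖Δx‖/‖x‖: κ·ε = 133.8000·1/339 = 0.3947
solve Ax = b  →  x = [-71.0421 16.7299]
‖b‖ = 5.0000, ‖x‖ = 72.9854
Δx = A⁻¹·δb where δb = 1/339·5.0000·d; ‖Δx‖ = 0.3588
relative error = 0.0049
tightness: 0.0049 against a bound of 0.3947 (unrounded ratio ≈ 0.0125)


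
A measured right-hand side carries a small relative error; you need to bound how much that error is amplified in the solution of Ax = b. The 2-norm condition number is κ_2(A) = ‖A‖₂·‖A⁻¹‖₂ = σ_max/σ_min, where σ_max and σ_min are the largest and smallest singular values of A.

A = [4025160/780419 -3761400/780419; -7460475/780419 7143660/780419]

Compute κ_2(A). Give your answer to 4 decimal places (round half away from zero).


AᵀA = [248652596025/2107452649 -236800462500/2107452649; -236800462500/2107452649 225536360400/2107452649]; tr = 563839425/2505889, det = 3240000/2505889
solving λ² − 563839425/2505889·λ + 3240000/2505889 = 0 gives λ = 225, 14400/2505889
σ_max=√225=15, σ_min=√(14400/2505889)=(120/1583) → κ = 197.8750

197.8750


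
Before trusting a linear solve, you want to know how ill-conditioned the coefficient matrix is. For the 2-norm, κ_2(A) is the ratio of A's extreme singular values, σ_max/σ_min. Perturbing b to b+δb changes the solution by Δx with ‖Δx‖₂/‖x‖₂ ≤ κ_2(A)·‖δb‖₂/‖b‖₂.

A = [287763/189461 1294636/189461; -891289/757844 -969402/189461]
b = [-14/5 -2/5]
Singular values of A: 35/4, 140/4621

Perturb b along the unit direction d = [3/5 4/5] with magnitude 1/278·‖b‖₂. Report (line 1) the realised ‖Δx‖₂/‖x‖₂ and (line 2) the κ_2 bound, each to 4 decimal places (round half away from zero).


from the listed singular values, σ₁ = 35/4, σ_n = 140/4621
κ = σ_max/σ_min = (35/4)/(140/4621) = 288.8125
κ_2(A)·‖δb‖/‖b‖ = 1.0389
solve Ax = b  →  x = [64.3540 -14.7139]
‖b‖ = 2.8284, ‖x‖ = 66.0147
δb = ε·‖b‖·d = [0.0061 0.0081]; solving A·Δx = δb gives ‖Δx‖ = 0.3358
relative error = 0.0051
so the bound overstates the realised error by a factor of ≈ 204.2225 (computed from the unrounded values)

0.0051
1.0389


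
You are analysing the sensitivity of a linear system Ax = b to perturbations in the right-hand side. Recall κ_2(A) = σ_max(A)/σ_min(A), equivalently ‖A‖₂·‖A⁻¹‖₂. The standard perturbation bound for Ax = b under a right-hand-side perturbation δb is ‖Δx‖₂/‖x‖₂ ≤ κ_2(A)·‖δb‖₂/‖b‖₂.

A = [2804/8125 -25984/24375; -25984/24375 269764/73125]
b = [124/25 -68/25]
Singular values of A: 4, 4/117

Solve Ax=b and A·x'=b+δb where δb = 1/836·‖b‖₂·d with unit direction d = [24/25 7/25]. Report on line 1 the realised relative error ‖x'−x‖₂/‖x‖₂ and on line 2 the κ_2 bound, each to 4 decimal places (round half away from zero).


0.0017
0.1400

from the listed singular values, σ₁ = 4, σ_n = 4/117
κ = σ_max/σ_min = 4/(4/117) = 117.0000
worst-case relative error ≤ 117.0000 × 1/836 = 0.1400
solve Ax = b  →  x = [112.6000 31.8000]
2-norm of b is 5.6569; of x, 117.0043
δb = ε·‖b‖·d = [0.0065 0.0019]; solving A·Δx = δb gives ‖Δx‖ = 0.1979
relative error = 0.0017
so the bound overstates the realised error by a factor of ≈ 82.7345 (computed from the unrounded values)


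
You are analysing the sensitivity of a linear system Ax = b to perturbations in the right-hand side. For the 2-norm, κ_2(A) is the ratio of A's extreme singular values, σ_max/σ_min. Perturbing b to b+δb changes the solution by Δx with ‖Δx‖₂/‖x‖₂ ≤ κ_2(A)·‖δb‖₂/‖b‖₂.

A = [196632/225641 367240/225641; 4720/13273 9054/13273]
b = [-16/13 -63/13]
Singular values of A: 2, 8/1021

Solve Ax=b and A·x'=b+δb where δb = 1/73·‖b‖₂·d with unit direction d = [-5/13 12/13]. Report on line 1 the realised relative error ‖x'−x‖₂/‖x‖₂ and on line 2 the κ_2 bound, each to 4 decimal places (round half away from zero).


0.0171
3.4966

largest singular value 2, smallest 8/1021
κ = σ_max/σ_min = 2/(8/1021) = 255.2500
bound on ‖Δx‖/‖x‖: κ·ε = 255.2500·1/73 = 3.4966
solve Ax = b  →  x = [449.7353 -241.5588]
‖b‖₂ = 5.0000 and ‖x‖₂ = 510.5022
δb = ε·‖b‖·d = [-0.0263 0.0632]; solving A·Δx = δb gives ‖Δx‖ = 8.7414
dividing the unrounded norms, ‖Δx‖/‖x‖ = 0.0171
tightness: 0.0171 against a bound of 3.4966 (unrounded ratio ≈ 0.0049)


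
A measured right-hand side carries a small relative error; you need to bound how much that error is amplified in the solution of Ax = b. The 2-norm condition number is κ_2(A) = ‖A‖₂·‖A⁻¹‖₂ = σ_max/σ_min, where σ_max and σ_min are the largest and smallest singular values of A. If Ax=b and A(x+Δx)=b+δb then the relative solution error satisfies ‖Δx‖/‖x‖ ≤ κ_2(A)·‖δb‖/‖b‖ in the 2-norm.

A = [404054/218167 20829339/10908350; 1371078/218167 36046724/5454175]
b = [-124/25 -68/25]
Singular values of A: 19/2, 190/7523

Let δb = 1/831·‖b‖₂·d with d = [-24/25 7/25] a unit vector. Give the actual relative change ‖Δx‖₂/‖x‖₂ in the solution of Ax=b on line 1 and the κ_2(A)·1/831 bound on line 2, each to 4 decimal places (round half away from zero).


largest singular value 19/2, smallest 190/7523
κ = σ_max/σ_min = (19/2)/(190/7523) = 376.1500
κ_2(A)·‖δb‖/‖b‖ = 0.4526
solve Ax = b  →  x = [-114.9786 108.9220]
‖b‖ = 5.6569, ‖x‖ = 158.3795
Δx = A⁻¹·δb where δb = 1/831·5.6569·d; ‖Δx‖ = 0.2695
realised ‖Δx‖/‖x‖ = 0.0017
so the bound overstates the realised error by a factor of ≈ 265.9792 (computed from the unrounded values)

0.0017
0.4526


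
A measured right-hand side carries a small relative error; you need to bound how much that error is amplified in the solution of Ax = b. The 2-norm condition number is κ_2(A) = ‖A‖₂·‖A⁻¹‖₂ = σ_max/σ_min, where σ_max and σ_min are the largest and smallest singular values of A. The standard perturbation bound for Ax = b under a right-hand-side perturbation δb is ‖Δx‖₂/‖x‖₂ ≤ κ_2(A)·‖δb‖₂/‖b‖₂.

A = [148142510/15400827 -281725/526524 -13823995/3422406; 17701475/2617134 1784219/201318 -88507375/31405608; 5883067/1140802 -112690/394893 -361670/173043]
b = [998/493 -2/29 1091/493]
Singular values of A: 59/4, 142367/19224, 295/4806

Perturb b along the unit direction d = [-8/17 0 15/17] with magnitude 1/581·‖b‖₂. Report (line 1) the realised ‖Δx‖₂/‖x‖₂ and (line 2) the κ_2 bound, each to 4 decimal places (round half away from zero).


0.0052
0.4136

largest singular value 59/4, smallest 295/4806
κ_2(A) = (59/4) / (295/4806) = 240.3000
κ_2(A)·‖δb‖/‖b‖ = 0.4136
solve Ax = b  →  x = [6.4774 -0.1971 14.9502]
‖b‖ = 3.0000, ‖x‖ = 16.2943
Δx = A⁻¹·δb where δb = 1/581·3.0000·d; ‖Δx‖ = 0.0841
dividing the unrounded norms, ‖Δx‖/‖x‖ = 0.0052
realised/bound (from unrounded values) ≈ 0.0125


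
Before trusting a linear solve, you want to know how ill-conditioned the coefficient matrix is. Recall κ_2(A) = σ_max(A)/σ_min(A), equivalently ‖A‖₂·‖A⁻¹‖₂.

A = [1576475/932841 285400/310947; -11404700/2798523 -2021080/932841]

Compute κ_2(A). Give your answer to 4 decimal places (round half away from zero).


316.5750

form AᵀA = [901980135625/46341603441 160349969000/15447201147; 160349969000/15447201147 28507945600/5149067049] with trace 4008829225/160351569 and determinant 1000000/160351569
λ_max, λ_min = (4008829225/160351569 ± √16070070348938100625/25712625680761761)/2 = 25, 40000/160351569
κ = σ_max/σ_min = 5/(200/12663) = 316.5750


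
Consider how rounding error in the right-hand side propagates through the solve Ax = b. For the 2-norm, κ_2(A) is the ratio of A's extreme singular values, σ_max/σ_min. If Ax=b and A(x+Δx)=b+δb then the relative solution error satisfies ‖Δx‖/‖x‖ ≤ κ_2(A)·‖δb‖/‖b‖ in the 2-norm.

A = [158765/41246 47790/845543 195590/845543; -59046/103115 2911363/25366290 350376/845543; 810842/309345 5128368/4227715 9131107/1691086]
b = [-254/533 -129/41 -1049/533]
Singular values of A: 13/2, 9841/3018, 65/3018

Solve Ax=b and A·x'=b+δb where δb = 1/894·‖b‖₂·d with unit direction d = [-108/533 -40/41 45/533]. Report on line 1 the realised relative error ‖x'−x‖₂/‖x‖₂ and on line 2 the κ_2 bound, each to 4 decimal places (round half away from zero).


σ_max = 13/2, σ_min = 65/3018
κ_2(A) = (13/2) / (65/3018) = 301.8000
bound on ‖Δx‖/‖x‖: κ·ε = 301.8000·1/894 = 0.3376
solve Ax = b  →  x = [0.0607 -135.9894 30.1567]
‖b‖₂ = 3.7417 and ‖x‖₂ = 139.2930
with δb = [-0.0008 -0.0041 0.0004], A·Δx = δb → ‖Δx‖ = 0.1943
relative error = 0.0014
realised/bound (from unrounded values) ≈ 0.0041

0.0014
0.3376


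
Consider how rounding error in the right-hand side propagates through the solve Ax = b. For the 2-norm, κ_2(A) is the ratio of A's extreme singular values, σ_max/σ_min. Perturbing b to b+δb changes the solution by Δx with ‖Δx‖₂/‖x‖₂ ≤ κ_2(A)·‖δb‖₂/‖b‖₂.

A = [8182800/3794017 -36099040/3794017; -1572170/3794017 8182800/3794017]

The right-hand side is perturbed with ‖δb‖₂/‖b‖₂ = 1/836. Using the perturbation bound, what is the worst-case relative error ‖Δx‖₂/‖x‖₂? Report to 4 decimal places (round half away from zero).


M = AᵀA = [41302756900/8563096369 -183376548000/8563096369; -183376548000/8563096369 815049913600/8563096369]. tr(M)=509430500/5094049, det(M)=2560000/5094049
solving λ² − 509430500/5094049·λ + 2560000/5094049 = 0 gives λ = 100, 25600/5094049
σ_max=√100=10, σ_min=√(25600/5094049)=(160/2257) → κ = 141.0625
κ_2(A)·‖δb‖/‖b‖ = 0.1687

0.1687


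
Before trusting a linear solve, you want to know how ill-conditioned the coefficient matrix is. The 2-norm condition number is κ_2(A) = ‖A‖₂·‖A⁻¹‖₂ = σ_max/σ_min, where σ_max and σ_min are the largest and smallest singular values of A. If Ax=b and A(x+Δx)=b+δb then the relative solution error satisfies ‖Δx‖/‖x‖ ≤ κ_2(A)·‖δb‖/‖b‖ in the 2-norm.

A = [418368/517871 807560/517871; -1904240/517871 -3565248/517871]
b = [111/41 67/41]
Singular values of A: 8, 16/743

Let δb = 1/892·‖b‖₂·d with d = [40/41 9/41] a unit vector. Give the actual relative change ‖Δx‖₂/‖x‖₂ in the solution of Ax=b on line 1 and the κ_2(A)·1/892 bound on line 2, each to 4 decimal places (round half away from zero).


0.0012
0.4165

largest singular value 8, smallest 16/743
condition number: 8 ÷ (16/743) = 371.5000
worst-case relative error ≤ 371.5000 × 1/892 = 0.4165
solve Ax = b  →  x = [-122.9816 65.4485]
2-norm of b is 3.1623; of x, 139.3126
δb = ε·‖b‖·d = [0.0035 0.0008]; solving A·Δx = δb gives ‖Δx‖ = 0.1646
dividing the unrounded norms, ‖Δx‖/‖x‖ = 0.0012
tightness: 0.0012 against a bound of 0.4165 (unrounded ratio ≈ 0.0028)


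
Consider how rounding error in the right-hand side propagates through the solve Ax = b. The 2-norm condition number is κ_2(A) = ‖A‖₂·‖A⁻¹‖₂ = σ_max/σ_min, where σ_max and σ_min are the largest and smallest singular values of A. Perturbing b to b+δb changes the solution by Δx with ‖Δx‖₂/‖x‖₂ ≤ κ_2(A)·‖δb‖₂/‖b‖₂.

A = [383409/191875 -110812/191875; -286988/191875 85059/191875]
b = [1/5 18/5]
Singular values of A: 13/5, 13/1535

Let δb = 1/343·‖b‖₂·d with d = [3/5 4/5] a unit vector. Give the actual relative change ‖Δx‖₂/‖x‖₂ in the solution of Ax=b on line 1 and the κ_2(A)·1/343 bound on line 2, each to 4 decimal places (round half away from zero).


0.0035
0.8950

largest singular value 13/5, smallest 13/1535
κ = σ_max/σ_min = (13/5)/(13/1535) = 307.0000
bound on ‖Δx‖/‖x‖: κ·ε = 307.0000·1/343 = 0.8950
solve Ax = b  →  x = [98.4462 340.2769]
‖b‖₂ = 3.6056 and ‖x‖₂ = 354.2316
δb = ε·‖b‖·d = [0.0063 0.0084]; solving A·Δx = δb gives ‖Δx‖ = 1.2412
relative error = 0.0035
realised/bound (from unrounded values) ≈ 0.0039


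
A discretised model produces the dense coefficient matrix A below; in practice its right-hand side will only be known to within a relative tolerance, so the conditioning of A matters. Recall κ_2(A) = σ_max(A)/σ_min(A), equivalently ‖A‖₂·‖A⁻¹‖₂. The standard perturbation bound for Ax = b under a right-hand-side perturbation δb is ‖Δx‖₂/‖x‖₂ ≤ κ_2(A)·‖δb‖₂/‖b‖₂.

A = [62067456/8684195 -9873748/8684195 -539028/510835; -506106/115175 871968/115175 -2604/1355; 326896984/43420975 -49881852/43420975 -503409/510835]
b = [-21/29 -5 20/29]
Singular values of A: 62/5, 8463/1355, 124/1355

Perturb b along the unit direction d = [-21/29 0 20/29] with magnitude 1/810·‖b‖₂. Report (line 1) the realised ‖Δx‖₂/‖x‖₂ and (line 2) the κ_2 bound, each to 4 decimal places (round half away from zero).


0.0063
0.1673

largest singular value 62/5, smallest 124/1355
κ = σ_max/σ_min = (62/5)/(124/1355) = 135.5000
bound on ‖Δx‖/‖x‖: κ·ε = 135.5000·1/810 = 0.1673
solve Ax = b  →  x = [1.9131 3.0729 10.3332]
‖b‖₂ = 5.0990 and ‖x‖₂ = 10.9488
Δx = A⁻¹·δb where δb = 1/810·5.0990·d; ‖Δx‖ = 0.0688
dividing the unrounded norms, ‖Δx‖/‖x‖ = 0.0063
so the bound overstates the realised error by a factor of ≈ 26.6258 (computed from the unrounded values)


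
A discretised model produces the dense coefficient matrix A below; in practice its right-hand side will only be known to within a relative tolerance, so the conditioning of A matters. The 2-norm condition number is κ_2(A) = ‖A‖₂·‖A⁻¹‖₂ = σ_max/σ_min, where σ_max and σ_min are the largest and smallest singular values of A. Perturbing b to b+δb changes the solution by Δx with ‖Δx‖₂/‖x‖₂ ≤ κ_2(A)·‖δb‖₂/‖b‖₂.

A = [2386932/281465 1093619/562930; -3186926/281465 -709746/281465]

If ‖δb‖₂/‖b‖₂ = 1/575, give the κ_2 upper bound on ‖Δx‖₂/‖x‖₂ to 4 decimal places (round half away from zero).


AᵀA = [634157668084/3168901849 142684202970/3168901849; 142684202970/3168901849 128438402209/12675607396]; tr = 1585406945/7540516, det = 707281/1885129
λ_max, λ_min = (1585406945/7540516 ± √2513429849035081089/56859381546256)/2 = 841/4, 3364/1885129
κ = σ_max/σ_min = (29/2)/(58/1373) = 343.2500
bound on ‖Δx‖/‖x‖: κ·ε = 343.2500·1/575 = 0.5970

0.5970


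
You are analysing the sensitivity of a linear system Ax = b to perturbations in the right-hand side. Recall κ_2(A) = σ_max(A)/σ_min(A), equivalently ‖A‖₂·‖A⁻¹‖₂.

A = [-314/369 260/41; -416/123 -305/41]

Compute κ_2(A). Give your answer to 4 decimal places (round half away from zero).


M = AᵀA = [1656100/136161 299000/15129; 299000/15129 160625/1681]. tr(M)=8725/81, det(M)=62500/81
char-poly roots: 100 and 625/81
κ_2(A) = √(λ_max/λ_min) = √(100 / (625/81)) = 3.6000

3.6000


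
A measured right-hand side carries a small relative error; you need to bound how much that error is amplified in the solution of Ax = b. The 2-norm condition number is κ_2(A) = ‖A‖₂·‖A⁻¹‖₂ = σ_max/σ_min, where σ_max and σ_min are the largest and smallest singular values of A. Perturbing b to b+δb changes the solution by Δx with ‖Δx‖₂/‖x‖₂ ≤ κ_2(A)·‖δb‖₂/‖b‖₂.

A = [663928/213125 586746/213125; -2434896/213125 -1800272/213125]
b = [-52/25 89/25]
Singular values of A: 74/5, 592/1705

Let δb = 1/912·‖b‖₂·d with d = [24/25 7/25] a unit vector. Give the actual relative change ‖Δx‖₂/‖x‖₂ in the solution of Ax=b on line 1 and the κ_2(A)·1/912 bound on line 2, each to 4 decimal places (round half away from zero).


σ_max = 74/5, σ_min = 592/1705
κ_2(A) = (74/5) / (592/1705) = 42.6250
perturbation bound = 42.6250·1/912 = 0.0467
solve Ax = b  →  x = [1.5118 -2.4662]
2-norm of b is 4.1231; of x, 2.8927
Δx = A⁻¹·δb where δb = 1/912·4.1231·d; ‖Δx‖ = 0.0130
realised ‖Δx‖/‖x‖ = 0.0045
tightness: 0.0045 against a bound of 0.0467 (unrounded ratio ≈ 0.0963)

0.0045
0.0467
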